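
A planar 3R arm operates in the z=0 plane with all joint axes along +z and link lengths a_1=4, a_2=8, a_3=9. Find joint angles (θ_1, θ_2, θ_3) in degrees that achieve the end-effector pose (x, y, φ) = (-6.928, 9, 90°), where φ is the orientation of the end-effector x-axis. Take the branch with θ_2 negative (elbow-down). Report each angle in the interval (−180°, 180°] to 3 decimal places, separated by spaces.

wrist centre = target − a_3·(cos φ, sin φ) = (-6.9280, 0.0000)
cos θ_2 = (47.9972−4²−8²)/(2·4·8) = -0.5000; θ_2 = -120.0029° (elbow-down)
β = atan2(0.0000,-6.9280) = 180.0000°; ψ = atan2(-6.9280,-0.0004) = -90.0029°
θ_1 = β − ψ = 270.0029°
θ_3 = φ − θ_1 − θ_2 = -60.0000° (wrapped to (-180°,180°])

-89.997 -120.003 -60.000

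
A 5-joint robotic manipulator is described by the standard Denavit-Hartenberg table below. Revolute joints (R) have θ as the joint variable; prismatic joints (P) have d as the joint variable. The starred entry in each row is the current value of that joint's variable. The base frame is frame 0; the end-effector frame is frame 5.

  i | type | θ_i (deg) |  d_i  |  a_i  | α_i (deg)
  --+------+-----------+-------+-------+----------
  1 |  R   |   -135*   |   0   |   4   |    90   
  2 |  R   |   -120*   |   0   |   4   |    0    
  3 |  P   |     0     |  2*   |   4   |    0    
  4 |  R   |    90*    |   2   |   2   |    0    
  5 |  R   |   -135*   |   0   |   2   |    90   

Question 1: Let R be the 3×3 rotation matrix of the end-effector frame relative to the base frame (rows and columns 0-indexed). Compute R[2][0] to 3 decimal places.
-0.259

End-effector x-axis (col 0 of R) = (0.6830,0.6830,-0.2588)
R[2][0] = -0.2588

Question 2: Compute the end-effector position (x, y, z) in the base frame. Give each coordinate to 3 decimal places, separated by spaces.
after link 1: o_1 = (-2.8284, -2.8284, 0.0000)
after link 2: o_2 = (-1.4142, -1.4142, -3.4641)
after link 3: o_3 = (-1.4142, 1.4142, -6.9282)
after link 4: o_4 = (-4.0532, 1.6037, -7.9282)
after link 5: o_5 = (-2.6871, 2.9697, -8.4458)

-2.687 2.970 -8.446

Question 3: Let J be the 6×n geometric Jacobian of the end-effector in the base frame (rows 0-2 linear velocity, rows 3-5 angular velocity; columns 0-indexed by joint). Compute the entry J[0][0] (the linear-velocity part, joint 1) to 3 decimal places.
axis z_0 = ẑ; lever o_n−o_0 = (-2.6871,2.9697,-8.4458)
cross product → J_v[:, 0] = (-2.9697,-2.6871,0.0000)
J_ω[:, 0] = z_0
entry J[0][0] = -2.9697

-2.970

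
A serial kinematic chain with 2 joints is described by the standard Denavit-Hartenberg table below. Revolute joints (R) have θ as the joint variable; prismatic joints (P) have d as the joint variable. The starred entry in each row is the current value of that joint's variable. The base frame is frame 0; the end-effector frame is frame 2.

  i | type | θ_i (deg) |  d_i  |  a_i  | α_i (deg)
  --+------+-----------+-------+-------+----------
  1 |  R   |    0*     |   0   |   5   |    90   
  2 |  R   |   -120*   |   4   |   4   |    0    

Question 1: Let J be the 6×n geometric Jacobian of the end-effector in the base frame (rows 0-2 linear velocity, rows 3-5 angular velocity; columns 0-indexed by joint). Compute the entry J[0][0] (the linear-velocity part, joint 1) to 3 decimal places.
4.000

axis z_0 = ẑ; lever o_n−o_0 = (3.0000,-4.0000,-3.4641)
cross product → J_v[:, 0] = (4.0000,3.0000,-0.0000)
J_ω[:, 0] = z_0
entry J[0][0] = 4.0000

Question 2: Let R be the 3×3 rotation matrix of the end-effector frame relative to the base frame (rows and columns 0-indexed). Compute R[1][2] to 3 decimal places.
End-effector z-axis (col 2 of R) = (0.0000,-1.0000,0.0000)
R[1][2] = -1.0000

-1.000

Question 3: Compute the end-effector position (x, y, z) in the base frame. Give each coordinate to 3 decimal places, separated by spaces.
after link 1: o_1 = (5.0000, 0.0000, 0.0000)
after link 2: o_2 = (3.0000, -4.0000, -3.4641)

3.000 -4.000 -3.464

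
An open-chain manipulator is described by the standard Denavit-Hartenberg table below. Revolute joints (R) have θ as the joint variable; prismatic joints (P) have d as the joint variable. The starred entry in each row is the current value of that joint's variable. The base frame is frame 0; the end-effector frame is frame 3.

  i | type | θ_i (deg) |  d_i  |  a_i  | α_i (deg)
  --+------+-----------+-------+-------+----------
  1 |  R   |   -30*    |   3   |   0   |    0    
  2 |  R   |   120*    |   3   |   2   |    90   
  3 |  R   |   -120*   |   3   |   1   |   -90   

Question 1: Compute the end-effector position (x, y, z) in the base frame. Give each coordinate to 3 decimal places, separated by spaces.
after link 1: o_1 = (0.0000, 0.0000, 3.0000)
after link 2: o_2 = (0.0000, 2.0000, 6.0000)
after link 3: o_3 = (3.0000, 1.5000, 5.1340)

3.000 1.500 5.134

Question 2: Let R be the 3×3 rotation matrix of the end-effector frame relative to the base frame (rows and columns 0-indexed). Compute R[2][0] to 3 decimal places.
End-effector x-axis (col 0 of R) = (-0.0000,-0.5000,-0.8660)
R[2][0] = -0.8660

-0.866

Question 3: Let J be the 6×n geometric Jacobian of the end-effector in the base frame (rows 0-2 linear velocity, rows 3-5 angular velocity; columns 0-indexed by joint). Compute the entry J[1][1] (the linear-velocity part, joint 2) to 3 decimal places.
3.000

axis z_1 = (0.0000,0.0000,1.0000); lever o_n−o_1 = (3.0000,1.5000,2.1340)
cross product → J_v[:, 1] = (-1.5000,3.0000,0.0000)
J_ω[:, 1] = z_1
entry J[1][1] = 3.0000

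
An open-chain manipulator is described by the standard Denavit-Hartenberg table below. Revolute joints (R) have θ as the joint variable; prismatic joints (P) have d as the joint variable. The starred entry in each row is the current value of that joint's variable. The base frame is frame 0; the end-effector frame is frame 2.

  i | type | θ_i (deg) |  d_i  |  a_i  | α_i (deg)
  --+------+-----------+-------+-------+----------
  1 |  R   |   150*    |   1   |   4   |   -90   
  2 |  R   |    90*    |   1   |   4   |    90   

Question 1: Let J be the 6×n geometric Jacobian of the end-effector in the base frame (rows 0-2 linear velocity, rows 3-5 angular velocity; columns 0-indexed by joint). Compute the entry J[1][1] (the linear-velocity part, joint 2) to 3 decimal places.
axis z_1 = (-0.5000,-0.8660,0.0000); lever o_n−o_1 = (-0.5000,-0.8660,-4.0000)
cross product → J_v[:, 1] = (3.4641,-2.0000,-0.0000)
J_ω[:, 1] = z_1
entry J[1][1] = -2.0000

-2.000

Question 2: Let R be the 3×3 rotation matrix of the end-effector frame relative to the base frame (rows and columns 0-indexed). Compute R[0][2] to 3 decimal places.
End-effector z-axis (col 2 of R) = (-0.8660,0.5000,0.0000)
R[0][2] = -0.8660

-0.866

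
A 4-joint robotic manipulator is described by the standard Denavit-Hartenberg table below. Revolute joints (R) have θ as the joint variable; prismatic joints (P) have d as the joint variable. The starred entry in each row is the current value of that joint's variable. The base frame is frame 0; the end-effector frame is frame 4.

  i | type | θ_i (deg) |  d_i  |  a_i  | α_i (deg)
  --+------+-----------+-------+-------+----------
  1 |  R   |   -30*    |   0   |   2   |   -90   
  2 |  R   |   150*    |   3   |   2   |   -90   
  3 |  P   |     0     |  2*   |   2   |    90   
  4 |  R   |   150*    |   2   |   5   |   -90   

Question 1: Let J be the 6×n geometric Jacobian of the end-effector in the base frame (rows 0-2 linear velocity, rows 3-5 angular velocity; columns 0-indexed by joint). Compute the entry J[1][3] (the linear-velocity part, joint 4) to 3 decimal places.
-2.165

axis z_3 = (0.5000,0.8660,0.0000); lever o_n−o_3 = (3.1651,0.4821,4.3301)
cross product → J_v[:, 3] = (3.7500,-2.1651,-2.5000)
J_ω[:, 3] = z_3
entry J[1][3] = -2.1651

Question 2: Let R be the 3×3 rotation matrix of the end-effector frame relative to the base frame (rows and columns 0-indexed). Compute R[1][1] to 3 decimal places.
End-effector y-axis (col 1 of R) = (-0.5000,-0.8660,-0.0000)
R[1][1] = -0.8660

-0.866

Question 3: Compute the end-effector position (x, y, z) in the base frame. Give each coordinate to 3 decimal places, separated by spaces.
after link 1: o_1 = (1.7321, -1.0000, 0.0000)
after link 2: o_2 = (1.7321, 2.4641, -1.0000)
after link 3: o_3 = (-0.6340, 3.8301, -0.2679)
after link 4: o_4 = (2.5311, 4.3122, 4.0622)

2.531 4.312 4.062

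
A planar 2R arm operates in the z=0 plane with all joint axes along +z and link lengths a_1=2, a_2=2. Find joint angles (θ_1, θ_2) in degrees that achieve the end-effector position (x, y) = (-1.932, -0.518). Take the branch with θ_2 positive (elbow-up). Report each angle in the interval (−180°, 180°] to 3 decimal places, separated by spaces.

135.013 119.992

cos θ_2 = (4.0009−2²−2²)/(2·2·2) = -0.4999; θ_2 = 119.9922° (elbow-up)
β = atan2(-0.5180,-1.9320) = -164.9911°; ψ = atan2(1.7322,1.0002) = 59.9961°
θ_1 = β − ψ = -224.9872°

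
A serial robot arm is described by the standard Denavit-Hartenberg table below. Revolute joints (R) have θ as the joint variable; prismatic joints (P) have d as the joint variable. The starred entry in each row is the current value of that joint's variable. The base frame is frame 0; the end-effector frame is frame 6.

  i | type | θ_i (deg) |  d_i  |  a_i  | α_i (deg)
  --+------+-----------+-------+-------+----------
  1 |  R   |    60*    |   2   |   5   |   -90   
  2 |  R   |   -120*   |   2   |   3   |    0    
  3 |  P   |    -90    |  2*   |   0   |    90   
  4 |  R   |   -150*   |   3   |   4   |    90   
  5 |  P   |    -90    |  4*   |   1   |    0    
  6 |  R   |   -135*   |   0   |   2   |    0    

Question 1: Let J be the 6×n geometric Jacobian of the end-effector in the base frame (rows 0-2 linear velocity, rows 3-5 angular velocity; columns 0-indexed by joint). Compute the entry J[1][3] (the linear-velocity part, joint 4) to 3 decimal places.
axis z_3 = (0.2500,0.4330,-0.8660); lever o_n−o_3 = (0.8089,5.7435,-0.8371)
cross product → J_v[:, 3] = (4.6116,-0.4913,1.0856)
J_ω[:, 3] = z_3
entry J[1][3] = -0.4913

-0.491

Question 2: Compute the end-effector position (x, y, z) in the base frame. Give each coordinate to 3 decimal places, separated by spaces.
-0.905 10.775 3.761

after link 1: o_1 = (2.5000, 4.3301, 2.0000)
after link 2: o_2 = (0.0179, 4.0311, 4.5981)
after link 3: o_3 = (-1.7141, 5.0311, 4.5981)
after link 4: o_4 = (2.2679, 7.9282, 3.7321)
after link 5: o_5 = (-0.1160, 10.7272, 5.5981)
after link 6: o_6 = (-0.9052, 10.7746, 3.7610)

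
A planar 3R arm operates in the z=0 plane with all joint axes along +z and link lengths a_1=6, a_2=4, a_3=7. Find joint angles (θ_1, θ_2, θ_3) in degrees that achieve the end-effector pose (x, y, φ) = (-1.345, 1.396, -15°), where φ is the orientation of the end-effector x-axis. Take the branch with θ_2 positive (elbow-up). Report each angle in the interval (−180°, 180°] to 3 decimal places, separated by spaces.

135.000 59.994 150.006

wrist centre = target − a_3·(cos φ, sin φ) = (-8.1065, 3.2077)
cos θ_2 = (76.0046−6²−4²)/(2·6·4) = 0.5001; θ_2 = 59.9937° (elbow-up)
β = atan2(3.2077,-8.1065) = 158.4113°; ψ = atan2(3.4639,8.0004) = 23.4109°
θ_1 = β − ψ = 135.0004°
θ_3 = φ − θ_1 − θ_2 = 150.0059° (wrapped to (-180°,180°])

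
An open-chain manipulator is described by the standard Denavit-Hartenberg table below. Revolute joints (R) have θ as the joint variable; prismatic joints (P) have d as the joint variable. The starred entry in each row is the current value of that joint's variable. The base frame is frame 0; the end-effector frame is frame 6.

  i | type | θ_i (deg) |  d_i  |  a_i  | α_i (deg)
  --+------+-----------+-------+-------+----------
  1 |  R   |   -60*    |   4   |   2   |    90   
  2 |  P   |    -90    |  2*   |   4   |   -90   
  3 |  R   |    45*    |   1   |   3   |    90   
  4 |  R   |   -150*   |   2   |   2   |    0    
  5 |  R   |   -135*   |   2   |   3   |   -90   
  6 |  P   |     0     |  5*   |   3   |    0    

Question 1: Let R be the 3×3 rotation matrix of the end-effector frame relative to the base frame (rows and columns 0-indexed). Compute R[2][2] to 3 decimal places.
End-effector z-axis (col 2 of R) = (-0.4621,-0.5657,0.6830)
R[2][2] = 0.6830

0.683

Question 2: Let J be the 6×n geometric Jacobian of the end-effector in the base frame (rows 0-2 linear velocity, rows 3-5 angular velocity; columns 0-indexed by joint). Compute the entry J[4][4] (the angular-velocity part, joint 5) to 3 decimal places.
-0.354

axis z_4 = (-0.6124,-0.3536,-0.7071); lever o_n−o_4 = (0.3135,-8.0054,0.9028)
cross product → J_v[:, 4] = (-5.9799,0.3311,5.0131)
J_ω[:, 4] = z_4
entry J[4][4] = -0.3536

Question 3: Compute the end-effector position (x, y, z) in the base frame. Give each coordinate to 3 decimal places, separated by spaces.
after link 1: o_1 = (1.0000, -1.7321, 4.0000)
after link 2: o_2 = (-0.7321, -2.7321, 0.0000)
after link 3: o_3 = (1.6051, -2.5374, -2.1213)
after link 4: o_4 = (-1.1803, -2.9909, -2.3108)
after link 5: o_5 = (-0.4807, -5.9330, -4.2740)
after link 6: o_6 = (-0.8668, -10.9963, -1.4080)

-0.867 -10.996 -1.408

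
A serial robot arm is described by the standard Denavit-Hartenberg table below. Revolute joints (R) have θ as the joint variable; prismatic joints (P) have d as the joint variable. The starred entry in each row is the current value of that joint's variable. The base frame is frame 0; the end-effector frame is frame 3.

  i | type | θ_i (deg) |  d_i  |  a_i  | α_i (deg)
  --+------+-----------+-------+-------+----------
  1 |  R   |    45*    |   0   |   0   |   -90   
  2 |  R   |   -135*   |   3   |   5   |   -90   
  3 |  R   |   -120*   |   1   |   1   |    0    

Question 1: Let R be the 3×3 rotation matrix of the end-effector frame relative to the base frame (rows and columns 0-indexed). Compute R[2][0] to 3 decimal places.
-0.354

End-effector x-axis (col 0 of R) = (-0.3624,0.8624,-0.3536)
R[2][0] = -0.3536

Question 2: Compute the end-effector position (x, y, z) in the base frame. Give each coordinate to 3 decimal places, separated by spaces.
after link 1: o_1 = (0.0000, 0.0000, 0.0000)
after link 2: o_2 = (-4.6213, -0.3787, 3.5355)
after link 3: o_3 = (-4.4837, 0.9837, 3.8891)

-4.484 0.984 3.889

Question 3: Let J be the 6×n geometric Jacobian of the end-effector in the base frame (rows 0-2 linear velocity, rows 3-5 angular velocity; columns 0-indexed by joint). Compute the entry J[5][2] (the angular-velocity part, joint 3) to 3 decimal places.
axis z_2 = (0.5000,0.5000,0.7071); lever o_n−o_2 = (0.1376,1.3624,0.3536)
cross product → J_v[:, 2] = (-0.7866,-0.0795,0.6124)
J_ω[:, 2] = z_2
entry J[5][2] = 0.7071

0.707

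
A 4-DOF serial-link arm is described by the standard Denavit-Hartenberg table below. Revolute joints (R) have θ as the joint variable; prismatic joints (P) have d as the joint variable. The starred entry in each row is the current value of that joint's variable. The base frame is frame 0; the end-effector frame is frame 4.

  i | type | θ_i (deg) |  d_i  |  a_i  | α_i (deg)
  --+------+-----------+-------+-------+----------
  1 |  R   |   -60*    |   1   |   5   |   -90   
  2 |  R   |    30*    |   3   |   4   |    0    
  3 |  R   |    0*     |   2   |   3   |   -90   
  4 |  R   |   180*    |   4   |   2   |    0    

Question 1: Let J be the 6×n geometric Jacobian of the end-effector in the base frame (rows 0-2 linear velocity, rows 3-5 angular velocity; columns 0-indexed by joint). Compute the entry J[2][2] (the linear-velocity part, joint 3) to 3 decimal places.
1.134

axis z_2 = (0.8660,0.5000,0.0000); lever o_n−o_2 = (1.1651,1.9821,-3.9641)
cross product → J_v[:, 2] = (-1.9821,3.4330,1.1340)
J_ω[:, 2] = z_2
entry J[2][2] = 1.1340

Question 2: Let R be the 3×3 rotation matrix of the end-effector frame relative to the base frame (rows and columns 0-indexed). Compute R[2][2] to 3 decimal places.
-0.866

End-effector z-axis (col 2 of R) = (-0.2500,0.4330,-0.8660)
R[2][2] = -0.8660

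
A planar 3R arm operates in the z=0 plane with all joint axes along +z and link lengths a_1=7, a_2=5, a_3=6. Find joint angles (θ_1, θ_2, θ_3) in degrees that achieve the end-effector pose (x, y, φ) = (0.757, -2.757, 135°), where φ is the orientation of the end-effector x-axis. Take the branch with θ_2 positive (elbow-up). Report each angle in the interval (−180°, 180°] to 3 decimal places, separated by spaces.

-90.003 90.007 134.996

wrist centre = target − a_3·(cos φ, sin φ) = (4.9996, -6.9996)
cos θ_2 = (73.9914−7²−5²)/(2·7·5) = -0.0001; θ_2 = 90.0071° (elbow-up)
β = atan2(-6.9996,4.9996) = -54.4629°; ψ = atan2(5.0000,6.9994) = 35.5401°
θ_1 = β − ψ = -90.0029°
θ_3 = φ − θ_1 − θ_2 = 134.9959° (wrapped to (-180°,180°])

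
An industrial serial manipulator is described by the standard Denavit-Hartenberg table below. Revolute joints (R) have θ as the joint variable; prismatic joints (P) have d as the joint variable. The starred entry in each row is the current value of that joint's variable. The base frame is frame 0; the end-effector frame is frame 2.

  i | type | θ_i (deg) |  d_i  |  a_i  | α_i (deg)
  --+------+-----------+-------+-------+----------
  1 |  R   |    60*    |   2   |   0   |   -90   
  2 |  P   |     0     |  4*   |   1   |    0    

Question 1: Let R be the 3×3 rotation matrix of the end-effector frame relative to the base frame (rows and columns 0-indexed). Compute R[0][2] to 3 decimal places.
-0.866

End-effector z-axis (col 2 of R) = (-0.8660,0.5000,0.0000)
R[0][2] = -0.8660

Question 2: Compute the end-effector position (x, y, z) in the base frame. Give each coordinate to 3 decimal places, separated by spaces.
-2.964 2.866 2.000

after link 1: o_1 = (0.0000, 0.0000, 2.0000)
after link 2: o_2 = (-2.9641, 2.8660, 2.0000)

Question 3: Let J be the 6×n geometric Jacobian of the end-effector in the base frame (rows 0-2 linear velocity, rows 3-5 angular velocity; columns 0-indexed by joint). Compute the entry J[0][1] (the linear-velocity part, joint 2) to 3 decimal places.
prismatic axis z_1 = (-0.8660,0.5000,0.0000)
J_v[:, 1] = z_1; J_ω[:, 1] = (0,0,0)
entry J[0][1] = -0.8660

-0.866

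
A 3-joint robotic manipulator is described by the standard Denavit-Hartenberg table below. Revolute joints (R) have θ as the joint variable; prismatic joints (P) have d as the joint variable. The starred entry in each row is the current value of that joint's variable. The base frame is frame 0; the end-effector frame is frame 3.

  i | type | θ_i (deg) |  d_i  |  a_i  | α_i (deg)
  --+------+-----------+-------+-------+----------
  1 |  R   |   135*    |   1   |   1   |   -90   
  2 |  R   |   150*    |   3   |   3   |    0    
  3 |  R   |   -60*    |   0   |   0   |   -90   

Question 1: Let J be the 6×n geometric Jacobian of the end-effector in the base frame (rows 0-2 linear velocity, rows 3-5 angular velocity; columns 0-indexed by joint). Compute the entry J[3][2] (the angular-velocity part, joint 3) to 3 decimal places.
-0.707

axis z_2 = (-0.7071,-0.7071,0.0000); lever o_n−o_2 = (0.0000,0.0000,0.0000)
cross product → J_v[:, 2] = (-0.0000,0.0000,0.0000)
J_ω[:, 2] = z_2
entry J[3][2] = -0.7071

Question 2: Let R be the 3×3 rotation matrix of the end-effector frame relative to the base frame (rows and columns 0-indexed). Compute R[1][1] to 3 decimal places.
0.707

End-effector y-axis (col 1 of R) = (0.7071,0.7071,-0.0000)
R[1][1] = 0.7071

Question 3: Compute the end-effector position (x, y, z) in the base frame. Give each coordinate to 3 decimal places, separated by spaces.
-0.991 -3.251 -0.500

after link 1: o_1 = (-0.7071, 0.7071, 1.0000)
after link 2: o_2 = (-0.9913, -3.2513, -0.5000)
after link 3: o_3 = (-0.9913, -3.2513, -0.5000)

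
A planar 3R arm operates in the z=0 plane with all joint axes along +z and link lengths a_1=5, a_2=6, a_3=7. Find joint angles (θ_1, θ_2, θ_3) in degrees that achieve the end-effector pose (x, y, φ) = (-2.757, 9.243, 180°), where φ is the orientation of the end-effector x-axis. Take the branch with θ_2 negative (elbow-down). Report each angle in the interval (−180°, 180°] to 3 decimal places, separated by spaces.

89.992 -44.987 134.995

wrist centre = target − a_3·(cos φ, sin φ) = (4.2430, 9.2430)
cos θ_2 = (103.4361−5²−6²)/(2·5·6) = 0.7073; θ_2 = -44.9869° (elbow-down)
β = atan2(9.2430,4.2430) = 65.3425°; ψ = atan2(-4.2417,9.2436) = -24.6493°
θ_1 = β − ψ = 89.9918°
θ_3 = φ − θ_1 − θ_2 = 134.9951° (wrapped to (-180°,180°])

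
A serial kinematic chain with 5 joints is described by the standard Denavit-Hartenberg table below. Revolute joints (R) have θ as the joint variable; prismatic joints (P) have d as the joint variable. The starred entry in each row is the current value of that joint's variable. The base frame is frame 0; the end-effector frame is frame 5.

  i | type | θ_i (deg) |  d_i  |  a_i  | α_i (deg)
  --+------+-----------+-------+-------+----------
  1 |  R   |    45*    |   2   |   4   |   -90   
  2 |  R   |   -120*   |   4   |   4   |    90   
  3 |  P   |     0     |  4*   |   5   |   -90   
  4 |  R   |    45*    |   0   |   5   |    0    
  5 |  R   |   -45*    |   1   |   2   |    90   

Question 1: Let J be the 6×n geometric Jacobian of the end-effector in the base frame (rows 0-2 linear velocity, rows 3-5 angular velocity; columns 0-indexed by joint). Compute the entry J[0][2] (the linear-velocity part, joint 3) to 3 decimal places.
prismatic axis z_2 = (-0.6124,-0.6124,-0.5000)
J_v[:, 2] = z_2; J_ω[:, 2] = (0,0,0)
entry J[0][2] = -0.6124

-0.612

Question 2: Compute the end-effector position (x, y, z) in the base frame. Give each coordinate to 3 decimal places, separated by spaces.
-6.131 0.940 14.356

after link 1: o_1 = (2.8284, 2.8284, 2.0000)
after link 2: o_2 = (-1.4142, 4.2426, 5.4641)
after link 3: o_3 = (-5.6315, 0.0254, 7.7942)
after link 4: o_4 = (-4.7164, 0.9404, 12.6239)
after link 5: o_5 = (-6.1306, 0.9404, 14.3559)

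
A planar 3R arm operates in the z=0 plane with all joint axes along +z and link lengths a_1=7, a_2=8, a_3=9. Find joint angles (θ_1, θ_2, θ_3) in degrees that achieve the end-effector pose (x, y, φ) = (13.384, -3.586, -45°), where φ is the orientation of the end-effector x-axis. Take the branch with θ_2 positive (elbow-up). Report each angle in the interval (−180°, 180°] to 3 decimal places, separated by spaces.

-44.998 120.001 -120.003

wrist centre = target − a_3·(cos φ, sin φ) = (7.0200, 2.7780)
cos θ_2 = (56.9980−7²−8²)/(2·7·8) = -0.5000; θ_2 = 120.0012° (elbow-up)
β = atan2(2.7780,7.0200) = 21.5896°; ψ = atan2(6.9281,2.9999) = 66.5875°
θ_1 = β − ψ = -44.9979°
θ_3 = φ − θ_1 − θ_2 = -120.0033° (wrapped to (-180°,180°])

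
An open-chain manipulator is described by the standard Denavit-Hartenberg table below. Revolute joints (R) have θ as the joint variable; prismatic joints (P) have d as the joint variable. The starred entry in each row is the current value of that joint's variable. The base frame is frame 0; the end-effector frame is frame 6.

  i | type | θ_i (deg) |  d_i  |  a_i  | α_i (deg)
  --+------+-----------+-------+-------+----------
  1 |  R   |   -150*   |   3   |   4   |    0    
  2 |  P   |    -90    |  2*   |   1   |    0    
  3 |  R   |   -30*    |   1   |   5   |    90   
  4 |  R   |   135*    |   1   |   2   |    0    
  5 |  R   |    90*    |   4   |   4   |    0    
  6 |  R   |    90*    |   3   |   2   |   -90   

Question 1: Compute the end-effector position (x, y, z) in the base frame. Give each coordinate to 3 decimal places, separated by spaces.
after link 1: o_1 = (-3.4641, -2.0000, 3.0000)
after link 2: o_2 = (-3.9641, -1.1340, 5.0000)
after link 3: o_3 = (-3.9641, 3.8660, 6.0000)
after link 4: o_4 = (-2.9641, 2.4518, 7.4142)
after link 5: o_5 = (1.0359, -0.3766, 4.5858)
after link 6: o_6 = (4.0359, 1.0376, 3.1716)

4.036 1.038 3.172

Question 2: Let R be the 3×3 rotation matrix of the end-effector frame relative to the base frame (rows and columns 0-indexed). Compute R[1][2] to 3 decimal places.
0.707

End-effector z-axis (col 2 of R) = (-0.0000,0.7071,0.7071)
R[1][2] = 0.7071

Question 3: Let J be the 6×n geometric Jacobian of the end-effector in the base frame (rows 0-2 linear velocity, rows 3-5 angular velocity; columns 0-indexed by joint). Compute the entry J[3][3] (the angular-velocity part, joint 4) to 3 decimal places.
1.000

axis z_3 = (1.0000,0.0000,0.0000); lever o_n−o_3 = (8.0000,-2.8284,-2.8284)
cross product → J_v[:, 3] = (0.0000,2.8284,-2.8284)
J_ω[:, 3] = z_3
entry J[3][3] = 1.0000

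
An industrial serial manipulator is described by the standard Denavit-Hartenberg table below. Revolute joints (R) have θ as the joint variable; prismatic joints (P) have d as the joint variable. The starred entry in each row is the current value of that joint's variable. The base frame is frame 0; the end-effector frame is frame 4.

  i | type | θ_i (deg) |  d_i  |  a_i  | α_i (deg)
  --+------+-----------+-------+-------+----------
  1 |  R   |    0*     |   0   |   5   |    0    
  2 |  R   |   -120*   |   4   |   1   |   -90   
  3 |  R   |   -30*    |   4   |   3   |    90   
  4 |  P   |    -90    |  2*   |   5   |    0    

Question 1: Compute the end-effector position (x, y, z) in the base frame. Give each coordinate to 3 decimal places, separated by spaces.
2.835 -1.750 7.232

after link 1: o_1 = (5.0000, 0.0000, 0.0000)
after link 2: o_2 = (4.5000, -0.8660, 4.0000)
after link 3: o_3 = (6.6651, -5.1160, 5.5000)
after link 4: o_4 = (2.8349, -1.7500, 7.2321)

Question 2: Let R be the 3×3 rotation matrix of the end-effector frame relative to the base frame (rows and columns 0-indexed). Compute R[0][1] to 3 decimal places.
End-effector y-axis (col 1 of R) = (-0.4330,-0.7500,0.5000)
R[0][1] = -0.4330

-0.433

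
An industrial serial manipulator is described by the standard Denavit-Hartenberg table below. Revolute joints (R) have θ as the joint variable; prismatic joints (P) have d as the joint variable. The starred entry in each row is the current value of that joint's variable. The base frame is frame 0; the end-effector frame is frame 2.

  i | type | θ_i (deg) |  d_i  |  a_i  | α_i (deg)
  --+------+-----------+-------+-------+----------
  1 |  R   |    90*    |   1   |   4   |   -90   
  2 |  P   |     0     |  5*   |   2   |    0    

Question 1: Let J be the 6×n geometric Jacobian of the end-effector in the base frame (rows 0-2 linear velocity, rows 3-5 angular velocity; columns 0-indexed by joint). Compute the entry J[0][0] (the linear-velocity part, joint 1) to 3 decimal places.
axis z_0 = ẑ; lever o_n−o_0 = (-5.0000,6.0000,1.0000)
cross product → J_v[:, 0] = (-6.0000,-5.0000,0.0000)
J_ω[:, 0] = z_0
entry J[0][0] = -6.0000

-6.000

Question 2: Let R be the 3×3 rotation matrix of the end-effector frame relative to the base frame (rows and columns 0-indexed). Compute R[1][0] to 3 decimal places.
End-effector x-axis (col 0 of R) = (0.0000,1.0000,0.0000)
R[1][0] = 1.0000

1.000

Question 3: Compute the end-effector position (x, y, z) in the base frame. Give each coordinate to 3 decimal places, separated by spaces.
after link 1: o_1 = (0.0000, 4.0000, 1.0000)
after link 2: o_2 = (-5.0000, 6.0000, 1.0000)

-5.000 6.000 1.000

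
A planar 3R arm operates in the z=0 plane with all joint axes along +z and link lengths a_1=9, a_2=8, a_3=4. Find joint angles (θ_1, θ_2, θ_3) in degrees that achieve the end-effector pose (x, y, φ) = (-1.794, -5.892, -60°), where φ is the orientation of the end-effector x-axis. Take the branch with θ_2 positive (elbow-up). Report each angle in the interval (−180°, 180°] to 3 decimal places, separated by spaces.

wrist centre = target − a_3·(cos φ, sin φ) = (-3.7940, -2.4279)
cos θ_2 = (20.2891−9²−8²)/(2·9·8) = -0.8660; θ_2 = 150.0026° (elbow-up)
β = atan2(-2.4279,-3.7940) = -147.3836°; ψ = atan2(3.9997,2.0716) = 62.6183°
θ_1 = β − ψ = -210.0019°
θ_3 = φ − θ_1 − θ_2 = -0.0007° (wrapped to (-180°,180°])

149.998 150.003 -0.001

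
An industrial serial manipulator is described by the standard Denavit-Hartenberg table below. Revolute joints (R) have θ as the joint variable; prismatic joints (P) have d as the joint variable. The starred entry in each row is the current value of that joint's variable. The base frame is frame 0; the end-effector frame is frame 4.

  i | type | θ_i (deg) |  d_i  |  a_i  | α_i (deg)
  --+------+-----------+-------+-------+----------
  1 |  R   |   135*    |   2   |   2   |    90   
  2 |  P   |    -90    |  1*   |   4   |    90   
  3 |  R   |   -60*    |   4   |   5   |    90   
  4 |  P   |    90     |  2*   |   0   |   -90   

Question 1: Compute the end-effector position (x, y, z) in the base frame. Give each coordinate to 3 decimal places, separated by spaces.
after link 1: o_1 = (-1.4142, 1.4142, 2.0000)
after link 2: o_2 = (-0.7071, 2.1213, -2.0000)
after link 3: o_3 = (-0.9405, -3.7690, -4.5000)
after link 4: o_4 = (-1.6476, -4.4761, -2.7679)

-1.648 -4.476 -2.768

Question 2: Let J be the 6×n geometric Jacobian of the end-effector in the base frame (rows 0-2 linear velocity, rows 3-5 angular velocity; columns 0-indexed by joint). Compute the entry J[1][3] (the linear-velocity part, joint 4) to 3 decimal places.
-0.354

prismatic axis z_3 = (-0.3536,-0.3536,0.8660)
J_v[:, 3] = z_3; J_ω[:, 3] = (0,0,0)
entry J[1][3] = -0.3536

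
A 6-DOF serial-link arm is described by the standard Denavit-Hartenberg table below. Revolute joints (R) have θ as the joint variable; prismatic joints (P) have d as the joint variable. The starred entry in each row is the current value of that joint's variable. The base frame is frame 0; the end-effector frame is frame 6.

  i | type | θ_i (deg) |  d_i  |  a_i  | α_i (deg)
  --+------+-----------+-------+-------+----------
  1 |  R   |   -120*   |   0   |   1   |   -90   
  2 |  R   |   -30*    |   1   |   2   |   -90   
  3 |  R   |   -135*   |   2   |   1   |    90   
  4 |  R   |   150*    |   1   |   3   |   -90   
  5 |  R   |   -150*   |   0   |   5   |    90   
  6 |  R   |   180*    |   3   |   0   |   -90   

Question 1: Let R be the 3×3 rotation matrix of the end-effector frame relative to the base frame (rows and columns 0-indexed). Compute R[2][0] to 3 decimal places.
0.067

End-effector x-axis (col 0 of R) = (-0.6441,-0.7620,0.0669)
R[2][0] = 0.0669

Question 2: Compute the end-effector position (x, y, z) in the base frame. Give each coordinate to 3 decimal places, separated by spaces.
after link 1: o_1 = (-0.5000, -0.8660, 0.0000)
after link 2: o_2 = (-0.5000, -2.8660, 1.0000)
after link 3: o_3 = (-0.0814, -3.5553, -1.0856)
after link 4: o_4 = (-3.1491, -3.7802, -1.8196)
after link 5: o_5 = (0.0713, 0.0299, -2.1543)
after link 6: o_6 = (2.2475, -1.7121, -1.0455)

2.248 -1.712 -1.046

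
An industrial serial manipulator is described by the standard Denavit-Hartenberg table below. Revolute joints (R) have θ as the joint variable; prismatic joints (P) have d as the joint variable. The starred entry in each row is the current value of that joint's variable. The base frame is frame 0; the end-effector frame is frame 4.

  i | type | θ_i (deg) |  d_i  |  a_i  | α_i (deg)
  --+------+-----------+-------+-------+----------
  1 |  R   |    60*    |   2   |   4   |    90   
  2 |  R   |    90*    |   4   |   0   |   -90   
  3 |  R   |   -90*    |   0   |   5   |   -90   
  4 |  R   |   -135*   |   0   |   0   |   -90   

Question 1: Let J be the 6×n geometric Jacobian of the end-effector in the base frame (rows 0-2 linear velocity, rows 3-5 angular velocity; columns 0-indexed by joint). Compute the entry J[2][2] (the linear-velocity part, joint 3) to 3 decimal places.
axis z_2 = (-0.5000,-0.8660,0.0000); lever o_n−o_2 = (4.3301,-2.5000,0.0000)
cross product → J_v[:, 2] = (-0.0000,0.0000,5.0000)
J_ω[:, 2] = z_2
entry J[2][2] = 5.0000

5.000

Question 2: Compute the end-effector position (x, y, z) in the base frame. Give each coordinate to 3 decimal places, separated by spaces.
9.794 -1.036 2.000

after link 1: o_1 = (2.0000, 3.4641, 2.0000)
after link 2: o_2 = (5.4641, 1.4641, 2.0000)
after link 3: o_3 = (9.7942, -1.0359, 2.0000)
after link 4: o_4 = (9.7942, -1.0359, 2.0000)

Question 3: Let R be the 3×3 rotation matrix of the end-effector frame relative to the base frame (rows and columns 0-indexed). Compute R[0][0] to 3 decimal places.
-0.966

End-effector x-axis (col 0 of R) = (-0.9659,-0.2588,-0.0000)
R[0][0] = -0.9659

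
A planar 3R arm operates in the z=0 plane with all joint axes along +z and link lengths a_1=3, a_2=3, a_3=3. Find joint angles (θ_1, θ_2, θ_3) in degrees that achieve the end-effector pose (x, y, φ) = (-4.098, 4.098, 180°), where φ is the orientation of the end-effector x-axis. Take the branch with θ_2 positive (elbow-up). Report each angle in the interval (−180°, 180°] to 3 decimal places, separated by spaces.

59.998 90.003 29.999

wrist centre = target − a_3·(cos φ, sin φ) = (-1.0980, 4.0980)
cos θ_2 = (17.9992−3²−3²)/(2·3·3) = -0.0000; θ_2 = 90.0025° (elbow-up)
β = atan2(4.0980,-1.0980) = 104.9993°; ψ = atan2(3.0000,2.9999) = 45.0013°
θ_1 = β − ψ = 59.9980°
θ_3 = φ − θ_1 − θ_2 = 29.9995° (wrapped to (-180°,180°])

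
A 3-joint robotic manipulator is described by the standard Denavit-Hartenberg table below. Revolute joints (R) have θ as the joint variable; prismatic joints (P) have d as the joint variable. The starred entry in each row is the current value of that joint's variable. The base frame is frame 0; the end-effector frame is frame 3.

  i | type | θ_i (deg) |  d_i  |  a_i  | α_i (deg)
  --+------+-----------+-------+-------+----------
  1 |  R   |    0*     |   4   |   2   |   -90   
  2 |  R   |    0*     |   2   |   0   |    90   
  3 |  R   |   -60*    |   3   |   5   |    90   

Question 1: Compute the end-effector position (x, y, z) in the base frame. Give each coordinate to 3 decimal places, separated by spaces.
after link 1: o_1 = (2.0000, 0.0000, 4.0000)
after link 2: o_2 = (2.0000, 2.0000, 4.0000)
after link 3: o_3 = (4.5000, -2.3301, 7.0000)

4.500 -2.330 7.000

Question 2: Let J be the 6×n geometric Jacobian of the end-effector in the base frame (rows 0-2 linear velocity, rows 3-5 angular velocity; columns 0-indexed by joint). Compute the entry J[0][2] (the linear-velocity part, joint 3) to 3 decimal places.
axis z_2 = (0.0000,0.0000,1.0000); lever o_n−o_2 = (2.5000,-4.3301,3.0000)
cross product → J_v[:, 2] = (4.3301,2.5000,-0.0000)
J_ω[:, 2] = z_2
entry J[0][2] = 4.3301

4.330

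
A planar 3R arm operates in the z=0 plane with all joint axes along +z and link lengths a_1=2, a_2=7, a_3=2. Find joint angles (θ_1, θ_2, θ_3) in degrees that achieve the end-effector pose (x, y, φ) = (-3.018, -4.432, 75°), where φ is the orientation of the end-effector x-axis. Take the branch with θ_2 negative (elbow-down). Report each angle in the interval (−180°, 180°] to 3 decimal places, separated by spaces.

wrist centre = target − a_3·(cos φ, sin φ) = (-3.5356, -6.3639)
cos θ_2 = (52.9993−2²−7²)/(2·2·7) = -0.0000; θ_2 = -90.0013° (elbow-down)
β = atan2(-6.3639,-3.5356) = -119.0557°; ψ = atan2(-7.0000,1.9998) = -74.0558°
θ_1 = β − ψ = -44.9999°
θ_3 = φ − θ_1 − θ_2 = -149.9988° (wrapped to (-180°,180°])

-45.000 -90.001 -149.999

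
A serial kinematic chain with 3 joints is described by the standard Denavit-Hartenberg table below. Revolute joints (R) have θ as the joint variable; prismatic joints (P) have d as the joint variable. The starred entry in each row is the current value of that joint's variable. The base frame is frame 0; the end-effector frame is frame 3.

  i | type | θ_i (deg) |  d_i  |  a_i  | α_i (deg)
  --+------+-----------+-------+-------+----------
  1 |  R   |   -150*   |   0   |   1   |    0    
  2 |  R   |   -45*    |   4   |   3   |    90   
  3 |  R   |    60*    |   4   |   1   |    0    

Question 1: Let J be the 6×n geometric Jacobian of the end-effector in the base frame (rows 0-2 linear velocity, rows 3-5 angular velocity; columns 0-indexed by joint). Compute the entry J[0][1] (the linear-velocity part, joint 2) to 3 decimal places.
-4.770

axis z_1 = (0.0000,0.0000,1.0000); lever o_n−o_1 = (-2.3455,4.7696,4.8660)
cross product → J_v[:, 1] = (-4.7696,-2.3455,0.0000)
J_ω[:, 1] = z_1
entry J[0][1] = -4.7696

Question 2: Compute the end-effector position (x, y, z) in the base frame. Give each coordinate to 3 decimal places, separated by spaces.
after link 1: o_1 = (-0.8660, -0.5000, 0.0000)
after link 2: o_2 = (-3.7638, 0.2765, 4.0000)
after link 3: o_3 = (-3.2115, 4.2696, 4.8660)

-3.211 4.270 4.866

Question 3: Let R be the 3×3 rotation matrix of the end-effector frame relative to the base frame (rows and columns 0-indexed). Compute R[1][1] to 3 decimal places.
-0.224

End-effector y-axis (col 1 of R) = (0.8365,-0.2241,0.5000)
R[1][1] = -0.2241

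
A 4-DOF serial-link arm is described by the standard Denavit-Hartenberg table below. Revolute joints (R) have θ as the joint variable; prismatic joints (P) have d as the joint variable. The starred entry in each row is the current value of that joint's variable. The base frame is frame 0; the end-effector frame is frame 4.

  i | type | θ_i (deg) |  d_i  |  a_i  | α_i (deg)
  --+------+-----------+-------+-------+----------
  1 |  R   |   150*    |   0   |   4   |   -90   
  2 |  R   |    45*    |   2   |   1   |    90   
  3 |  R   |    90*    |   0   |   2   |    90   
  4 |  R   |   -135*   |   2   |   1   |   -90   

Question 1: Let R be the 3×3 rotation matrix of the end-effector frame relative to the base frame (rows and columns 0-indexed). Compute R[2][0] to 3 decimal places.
End-effector x-axis (col 0 of R) = (0.7866,0.3624,-0.5000)
R[2][0] = -0.5000

-0.500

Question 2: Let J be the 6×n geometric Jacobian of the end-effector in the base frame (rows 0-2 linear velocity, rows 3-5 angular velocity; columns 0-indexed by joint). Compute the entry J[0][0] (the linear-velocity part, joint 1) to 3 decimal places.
axis z_0 = ẑ; lever o_n−o_0 = (-6.5147,-0.0411,-2.6213)
cross product → J_v[:, 0] = (0.0411,-6.5147,0.0000)
J_ω[:, 0] = z_0
entry J[0][0] = 0.0411

0.041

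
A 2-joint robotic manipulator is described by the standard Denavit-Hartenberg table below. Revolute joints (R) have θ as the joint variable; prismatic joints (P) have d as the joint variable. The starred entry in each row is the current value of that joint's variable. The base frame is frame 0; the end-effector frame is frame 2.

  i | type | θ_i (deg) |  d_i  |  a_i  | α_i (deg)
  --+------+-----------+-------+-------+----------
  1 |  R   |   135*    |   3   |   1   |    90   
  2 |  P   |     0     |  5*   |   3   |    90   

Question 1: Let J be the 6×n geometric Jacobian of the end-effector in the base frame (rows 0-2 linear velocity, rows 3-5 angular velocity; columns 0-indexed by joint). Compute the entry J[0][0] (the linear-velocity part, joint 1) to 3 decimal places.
axis z_0 = ẑ; lever o_n−o_0 = (0.7071,6.3640,3.0000)
cross product → J_v[:, 0] = (-6.3640,0.7071,0.0000)
J_ω[:, 0] = z_0
entry J[0][0] = -6.3640

-6.364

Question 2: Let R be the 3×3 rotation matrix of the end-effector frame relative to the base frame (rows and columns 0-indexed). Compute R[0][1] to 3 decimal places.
0.707

End-effector y-axis (col 1 of R) = (0.7071,0.7071,0.0000)
R[0][1] = 0.7071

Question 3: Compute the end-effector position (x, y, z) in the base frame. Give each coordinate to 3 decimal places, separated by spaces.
0.707 6.364 3.000

after link 1: o_1 = (-0.7071, 0.7071, 3.0000)
after link 2: o_2 = (0.7071, 6.3640, 3.0000)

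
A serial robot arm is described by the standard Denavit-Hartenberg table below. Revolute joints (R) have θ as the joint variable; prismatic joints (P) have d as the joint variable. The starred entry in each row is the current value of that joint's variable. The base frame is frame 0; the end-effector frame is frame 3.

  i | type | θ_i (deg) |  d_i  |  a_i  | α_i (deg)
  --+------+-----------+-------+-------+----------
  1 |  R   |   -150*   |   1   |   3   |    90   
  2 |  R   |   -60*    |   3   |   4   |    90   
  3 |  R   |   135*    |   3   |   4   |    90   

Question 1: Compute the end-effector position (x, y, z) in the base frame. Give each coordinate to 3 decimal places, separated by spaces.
-3.770 4.554 -1.515

after link 1: o_1 = (-2.5981, -1.5000, 1.0000)
after link 2: o_2 = (-5.8301, 0.0981, -2.4641)
after link 3: o_3 = (-3.7696, 4.5537, -1.5146)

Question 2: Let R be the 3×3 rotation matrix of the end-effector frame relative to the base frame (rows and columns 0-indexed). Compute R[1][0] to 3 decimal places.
End-effector x-axis (col 0 of R) = (-0.0474,0.7891,0.6124)
R[1][0] = 0.7891

0.789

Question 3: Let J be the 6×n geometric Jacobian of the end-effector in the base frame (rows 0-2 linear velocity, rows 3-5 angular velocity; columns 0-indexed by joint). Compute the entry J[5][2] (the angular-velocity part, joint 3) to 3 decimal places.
-0.500

axis z_2 = (0.7500,0.4330,-0.5000); lever o_n−o_2 = (2.0605,4.4556,0.9495)
cross product → J_v[:, 2] = (2.6390,-1.7424,2.4495)
J_ω[:, 2] = z_2
entry J[5][2] = -0.5000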